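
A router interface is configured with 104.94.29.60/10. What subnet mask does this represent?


/10 means 10 network bits, 22 host bits
Binary: 11111111110000000000000000000000
Mask: 255.192.0.0


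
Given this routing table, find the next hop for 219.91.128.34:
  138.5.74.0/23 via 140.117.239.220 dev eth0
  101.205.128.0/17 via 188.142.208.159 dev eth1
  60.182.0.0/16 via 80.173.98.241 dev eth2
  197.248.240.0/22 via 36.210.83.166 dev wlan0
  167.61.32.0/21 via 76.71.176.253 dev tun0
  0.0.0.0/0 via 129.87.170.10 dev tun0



Longest prefix match for 219.91.128.34:
  /23 138.5.74.0: no
  /17 101.205.128.0: no
  /16 60.182.0.0: no
  /22 197.248.240.0: no
  /21 167.61.32.0: no
  /0 0.0.0.0: MATCH
Selected: next-hop 129.87.170.10 via tun0 (matched /0)


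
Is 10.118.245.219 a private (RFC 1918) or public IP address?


RFC 1918 private ranges:
  10.0.0.0/8 (10.0.0.0 - 10.255.255.255)
  172.16.0.0/12 (172.16.0.0 - 172.31.255.255)
  192.168.0.0/16 (192.168.0.0 - 192.168.255.255)
Private (in 10.0.0.0/8)


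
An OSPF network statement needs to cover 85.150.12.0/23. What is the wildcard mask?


Subnet mask: 255.255.254.0
Wildcard = 255.255.255.255 - subnet mask
255 - 255 = 0
255 - 255 = 0
255 - 254 = 1
255 - 0 = 255
Wildcard: 0.0.1.255


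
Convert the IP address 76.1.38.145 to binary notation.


76 = 01001100
1 = 00000001
38 = 00100110
145 = 10010001
Binary: 01001100.00000001.00100110.10010001


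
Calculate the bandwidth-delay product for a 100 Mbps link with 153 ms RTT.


BDP = bandwidth * RTT
= 100 Mbps * 153 ms
= 100 * 1e6 * 153 / 1000 bits
= 15300000 bits
= 1912500 bytes
= 1867.6758 KB
BDP = 15300000 bits (1912500 bytes)


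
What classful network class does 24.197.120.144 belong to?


First octet: 24
Binary: 00011000
0xxxxxxx -> Class A (1-126)
Class A, default mask 255.0.0.0 (/8)


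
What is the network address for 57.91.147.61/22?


IP:   00111001.01011011.10010011.00111101
Mask: 11111111.11111111.11111100.00000000
AND operation:
Net:  00111001.01011011.10010000.00000000
Network: 57.91.144.0/22


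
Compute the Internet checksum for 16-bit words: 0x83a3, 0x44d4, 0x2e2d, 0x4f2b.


Sum all words (with carry folding):
+ 0x83a3 = 0x83a3
+ 0x44d4 = 0xc877
+ 0x2e2d = 0xf6a4
+ 0x4f2b = 0x45d0
One's complement: ~0x45d0
Checksum = 0xba2f


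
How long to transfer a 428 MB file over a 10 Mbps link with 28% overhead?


Effective throughput = 10 * (1 - 28/100) = 7.2 Mbps
File size in Mb = 428 * 8 = 3424 Mb
Time = 3424 / 7.2
Time = 475.5556 seconds


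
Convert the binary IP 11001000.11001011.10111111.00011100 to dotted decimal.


11001000 = 200
11001011 = 203
10111111 = 191
00011100 = 28
IP: 200.203.191.28


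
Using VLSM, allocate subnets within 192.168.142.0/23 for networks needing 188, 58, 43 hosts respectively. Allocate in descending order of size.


188 hosts -> /24 (254 usable): 192.168.142.0/24
58 hosts -> /26 (62 usable): 192.168.143.0/26
43 hosts -> /26 (62 usable): 192.168.143.64/26
Allocation: 192.168.142.0/24 (188 hosts, 254 usable); 192.168.143.0/26 (58 hosts, 62 usable); 192.168.143.64/26 (43 hosts, 62 usable)


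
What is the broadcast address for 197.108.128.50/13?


Network: 197.104.0.0/13
Host bits = 19
Set all host bits to 1:
Broadcast: 197.111.255.255


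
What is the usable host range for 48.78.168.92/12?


Network: 48.64.0.0
Broadcast: 48.79.255.255
First usable = network + 1
Last usable = broadcast - 1
Range: 48.64.0.1 to 48.79.255.254


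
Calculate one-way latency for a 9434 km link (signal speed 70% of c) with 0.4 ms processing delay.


Speed = 0.7 * 3e5 km/s = 210000 km/s
Propagation delay = 9434 / 210000 = 0.0449 s = 44.9238 ms
Processing delay = 0.4 ms
Total one-way latency = 45.3238 ms


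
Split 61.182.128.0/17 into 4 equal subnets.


New prefix = 17 + 2 = 19
Each subnet has 8192 addresses
  61.182.128.0/19
  61.182.160.0/19
  61.182.192.0/19
  61.182.224.0/19
Subnets: 61.182.128.0/19, 61.182.160.0/19, 61.182.192.0/19, 61.182.224.0/19


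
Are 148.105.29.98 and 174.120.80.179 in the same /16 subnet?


Mask: 255.255.0.0
148.105.29.98 AND mask = 148.105.0.0
174.120.80.179 AND mask = 174.120.0.0
No, different subnets (148.105.0.0 vs 174.120.0.0)


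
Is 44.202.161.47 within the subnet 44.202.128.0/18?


Subnet network: 44.202.128.0
Test IP AND mask: 44.202.128.0
Yes, 44.202.161.47 is in 44.202.128.0/18


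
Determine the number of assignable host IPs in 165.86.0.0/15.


Host bits = 32 - 15 = 17
Total addresses = 2^17 = 131072
Usable = total - 2 (network and broadcast)
Usable hosts: 131070


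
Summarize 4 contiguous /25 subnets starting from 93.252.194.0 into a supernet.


Original prefix: /25
Number of subnets: 4 = 2^2
New prefix = 25 - 2 = 23
Supernet: 93.252.194.0/23


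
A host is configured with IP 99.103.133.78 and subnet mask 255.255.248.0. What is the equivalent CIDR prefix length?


Binary: 11111111.11111111.11111000.00000000
Count leading 1s
Prefix: /21


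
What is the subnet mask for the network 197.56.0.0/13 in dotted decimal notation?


/13 means 13 network bits, 19 host bits
Binary: 11111111111110000000000000000000
Mask: 255.248.0.0


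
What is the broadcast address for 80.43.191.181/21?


Network: 80.43.184.0/21
Host bits = 11
Set all host bits to 1:
Broadcast: 80.43.191.255


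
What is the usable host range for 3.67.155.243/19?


Network: 3.67.128.0
Broadcast: 3.67.159.255
First usable = network + 1
Last usable = broadcast - 1
Range: 3.67.128.1 to 3.67.159.254


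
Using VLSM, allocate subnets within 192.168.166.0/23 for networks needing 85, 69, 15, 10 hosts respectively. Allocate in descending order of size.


85 hosts -> /25 (126 usable): 192.168.166.0/25
69 hosts -> /25 (126 usable): 192.168.166.128/25
15 hosts -> /27 (30 usable): 192.168.167.0/27
10 hosts -> /28 (14 usable): 192.168.167.32/28
Allocation: 192.168.166.0/25 (85 hosts, 126 usable); 192.168.166.128/25 (69 hosts, 126 usable); 192.168.167.0/27 (15 hosts, 30 usable); 192.168.167.32/28 (10 hosts, 14 usable)


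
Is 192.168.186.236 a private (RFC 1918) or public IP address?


RFC 1918 private ranges:
  10.0.0.0/8 (10.0.0.0 - 10.255.255.255)
  172.16.0.0/12 (172.16.0.0 - 172.31.255.255)
  192.168.0.0/16 (192.168.0.0 - 192.168.255.255)
Private (in 192.168.0.0/16)


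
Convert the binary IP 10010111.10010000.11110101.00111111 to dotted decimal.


10010111 = 151
10010000 = 144
11110101 = 245
00111111 = 63
IP: 151.144.245.63


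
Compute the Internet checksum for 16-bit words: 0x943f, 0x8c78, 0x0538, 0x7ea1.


Sum all words (with carry folding):
+ 0x943f = 0x943f
+ 0x8c78 = 0x20b8
+ 0x0538 = 0x25f0
+ 0x7ea1 = 0xa491
One's complement: ~0xa491
Checksum = 0x5b6e


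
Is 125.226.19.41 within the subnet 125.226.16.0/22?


Subnet network: 125.226.16.0
Test IP AND mask: 125.226.16.0
Yes, 125.226.19.41 is in 125.226.16.0/22


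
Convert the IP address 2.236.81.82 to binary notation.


2 = 00000010
236 = 11101100
81 = 01010001
82 = 01010010
Binary: 00000010.11101100.01010001.01010010


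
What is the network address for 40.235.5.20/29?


IP:   00101000.11101011.00000101.00010100
Mask: 11111111.11111111.11111111.11111000
AND operation:
Net:  00101000.11101011.00000101.00010000
Network: 40.235.5.16/29


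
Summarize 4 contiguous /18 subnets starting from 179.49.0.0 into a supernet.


Original prefix: /18
Number of subnets: 4 = 2^2
New prefix = 18 - 2 = 16
Supernet: 179.49.0.0/16


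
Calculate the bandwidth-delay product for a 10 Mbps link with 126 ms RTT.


BDP = bandwidth * RTT
= 10 Mbps * 126 ms
= 10 * 1e6 * 126 / 1000 bits
= 1260000 bits
= 157500 bytes
= 153.8086 KB
BDP = 1260000 bits (157500 bytes)


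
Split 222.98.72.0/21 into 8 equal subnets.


New prefix = 21 + 3 = 24
Each subnet has 256 addresses
  222.98.72.0/24
  222.98.73.0/24
  222.98.74.0/24
  222.98.75.0/24
  222.98.76.0/24
  222.98.77.0/24
  222.98.78.0/24
  222.98.79.0/24
Subnets: 222.98.72.0/24, 222.98.73.0/24, 222.98.74.0/24, 222.98.75.0/24, 222.98.76.0/24, 222.98.77.0/24, 222.98.78.0/24, 222.98.79.0/24


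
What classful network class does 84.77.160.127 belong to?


First octet: 84
Binary: 01010100
0xxxxxxx -> Class A (1-126)
Class A, default mask 255.0.0.0 (/8)


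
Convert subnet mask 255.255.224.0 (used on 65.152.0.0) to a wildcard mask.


Subnet mask: 255.255.224.0
Wildcard = 255.255.255.255 - subnet mask
255 - 255 = 0
255 - 255 = 0
255 - 224 = 31
255 - 0 = 255
Wildcard: 0.0.31.255


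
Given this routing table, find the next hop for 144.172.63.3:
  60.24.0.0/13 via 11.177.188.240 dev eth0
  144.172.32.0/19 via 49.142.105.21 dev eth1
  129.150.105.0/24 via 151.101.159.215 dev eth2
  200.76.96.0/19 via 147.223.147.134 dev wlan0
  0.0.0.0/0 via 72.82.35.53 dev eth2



Longest prefix match for 144.172.63.3:
  /13 60.24.0.0: no
  /19 144.172.32.0: MATCH
  /24 129.150.105.0: no
  /19 200.76.96.0: no
  /0 0.0.0.0: MATCH
Selected: next-hop 49.142.105.21 via eth1 (matched /19)


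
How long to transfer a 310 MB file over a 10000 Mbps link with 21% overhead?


Effective throughput = 10000 * (1 - 21/100) = 7900 Mbps
File size in Mb = 310 * 8 = 2480 Mb
Time = 2480 / 7900
Time = 0.3139 seconds


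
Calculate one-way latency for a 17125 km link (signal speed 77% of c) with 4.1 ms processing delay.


Speed = 0.77 * 3e5 km/s = 231000 km/s
Propagation delay = 17125 / 231000 = 0.0741 s = 74.1342 ms
Processing delay = 4.1 ms
Total one-way latency = 78.2342 ms


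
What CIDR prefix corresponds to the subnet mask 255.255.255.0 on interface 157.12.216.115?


Binary: 11111111.11111111.11111111.00000000
Count leading 1s
Prefix: /24


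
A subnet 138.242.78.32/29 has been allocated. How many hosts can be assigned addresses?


Host bits = 32 - 29 = 3
Total addresses = 2^3 = 8
Usable = total - 2 (network and broadcast)
Usable hosts: 6


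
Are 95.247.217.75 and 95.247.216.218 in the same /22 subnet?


Mask: 255.255.252.0
95.247.217.75 AND mask = 95.247.216.0
95.247.216.218 AND mask = 95.247.216.0
Yes, same subnet (95.247.216.0)


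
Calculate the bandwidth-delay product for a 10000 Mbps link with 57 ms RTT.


BDP = bandwidth * RTT
= 10000 Mbps * 57 ms
= 10000 * 1e6 * 57 / 1000 bits
= 570000000 bits
= 71250000 bytes
= 69580.0781 KB
BDP = 570000000 bits (71250000 bytes)


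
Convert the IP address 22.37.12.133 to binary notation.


22 = 00010110
37 = 00100101
12 = 00001100
133 = 10000101
Binary: 00010110.00100101.00001100.10000101


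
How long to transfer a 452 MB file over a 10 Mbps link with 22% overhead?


Effective throughput = 10 * (1 - 22/100) = 7.8 Mbps
File size in Mb = 452 * 8 = 3616 Mb
Time = 3616 / 7.8
Time = 463.5897 seconds


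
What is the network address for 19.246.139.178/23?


IP:   00010011.11110110.10001011.10110010
Mask: 11111111.11111111.11111110.00000000
AND operation:
Net:  00010011.11110110.10001010.00000000
Network: 19.246.138.0/23


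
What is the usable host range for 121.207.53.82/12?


Network: 121.192.0.0
Broadcast: 121.207.255.255
First usable = network + 1
Last usable = broadcast - 1
Range: 121.192.0.1 to 121.207.255.254


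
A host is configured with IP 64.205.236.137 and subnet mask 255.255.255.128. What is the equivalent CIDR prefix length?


Binary: 11111111.11111111.11111111.10000000
Count leading 1s
Prefix: /25


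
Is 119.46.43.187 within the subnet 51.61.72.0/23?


Subnet network: 51.61.72.0
Test IP AND mask: 119.46.42.0
No, 119.46.43.187 is not in 51.61.72.0/23


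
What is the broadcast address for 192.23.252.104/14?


Network: 192.20.0.0/14
Host bits = 18
Set all host bits to 1:
Broadcast: 192.23.255.255


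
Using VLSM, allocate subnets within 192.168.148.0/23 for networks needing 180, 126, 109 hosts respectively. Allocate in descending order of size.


180 hosts -> /24 (254 usable): 192.168.148.0/24
126 hosts -> /25 (126 usable): 192.168.149.0/25
109 hosts -> /25 (126 usable): 192.168.149.128/25
Allocation: 192.168.148.0/24 (180 hosts, 254 usable); 192.168.149.0/25 (126 hosts, 126 usable); 192.168.149.128/25 (109 hosts, 126 usable)


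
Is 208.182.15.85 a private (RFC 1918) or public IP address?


RFC 1918 private ranges:
  10.0.0.0/8 (10.0.0.0 - 10.255.255.255)
  172.16.0.0/12 (172.16.0.0 - 172.31.255.255)
  192.168.0.0/16 (192.168.0.0 - 192.168.255.255)
Public (not in any RFC 1918 range)


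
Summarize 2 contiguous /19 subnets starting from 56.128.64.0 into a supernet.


Original prefix: /19
Number of subnets: 2 = 2^1
New prefix = 19 - 1 = 18
Supernet: 56.128.64.0/18


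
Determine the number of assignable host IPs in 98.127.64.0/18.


Host bits = 32 - 18 = 14
Total addresses = 2^14 = 16384
Usable = total - 2 (network and broadcast)
Usable hosts: 16382


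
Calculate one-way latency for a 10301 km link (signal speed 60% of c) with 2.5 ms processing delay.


Speed = 0.6 * 3e5 km/s = 180000 km/s
Propagation delay = 10301 / 180000 = 0.0572 s = 57.2278 ms
Processing delay = 2.5 ms
Total one-way latency = 59.7278 ms


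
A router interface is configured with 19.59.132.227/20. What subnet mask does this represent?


/20 means 20 network bits, 12 host bits
Binary: 11111111111111111111000000000000
Mask: 255.255.240.0


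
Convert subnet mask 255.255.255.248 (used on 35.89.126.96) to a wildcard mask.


Subnet mask: 255.255.255.248
Wildcard = 255.255.255.255 - subnet mask
255 - 255 = 0
255 - 255 = 0
255 - 255 = 0
255 - 248 = 7
Wildcard: 0.0.0.7


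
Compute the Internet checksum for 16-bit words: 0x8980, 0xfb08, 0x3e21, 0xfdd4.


Sum all words (with carry folding):
+ 0x8980 = 0x8980
+ 0xfb08 = 0x8489
+ 0x3e21 = 0xc2aa
+ 0xfdd4 = 0xc07f
One's complement: ~0xc07f
Checksum = 0x3f80


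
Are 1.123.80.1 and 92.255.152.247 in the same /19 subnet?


Mask: 255.255.224.0
1.123.80.1 AND mask = 1.123.64.0
92.255.152.247 AND mask = 92.255.128.0
No, different subnets (1.123.64.0 vs 92.255.128.0)


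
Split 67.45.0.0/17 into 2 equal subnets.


New prefix = 17 + 1 = 18
Each subnet has 16384 addresses
  67.45.0.0/18
  67.45.64.0/18
Subnets: 67.45.0.0/18, 67.45.64.0/18


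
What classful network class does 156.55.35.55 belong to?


First octet: 156
Binary: 10011100
10xxxxxx -> Class B (128-191)
Class B, default mask 255.255.0.0 (/16)


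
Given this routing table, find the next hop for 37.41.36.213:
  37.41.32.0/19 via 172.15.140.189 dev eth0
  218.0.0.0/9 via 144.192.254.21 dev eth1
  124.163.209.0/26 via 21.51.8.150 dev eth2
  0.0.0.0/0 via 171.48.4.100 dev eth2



Longest prefix match for 37.41.36.213:
  /19 37.41.32.0: MATCH
  /9 218.0.0.0: no
  /26 124.163.209.0: no
  /0 0.0.0.0: MATCH
Selected: next-hop 172.15.140.189 via eth0 (matched /19)


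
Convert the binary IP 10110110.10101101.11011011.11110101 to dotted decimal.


10110110 = 182
10101101 = 173
11011011 = 219
11110101 = 245
IP: 182.173.219.245


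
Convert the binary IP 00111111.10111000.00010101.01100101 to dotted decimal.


00111111 = 63
10111000 = 184
00010101 = 21
01100101 = 101
IP: 63.184.21.101


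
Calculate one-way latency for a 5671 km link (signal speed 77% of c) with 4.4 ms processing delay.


Speed = 0.77 * 3e5 km/s = 231000 km/s
Propagation delay = 5671 / 231000 = 0.0245 s = 24.5498 ms
Processing delay = 4.4 ms
Total one-way latency = 28.9498 ms


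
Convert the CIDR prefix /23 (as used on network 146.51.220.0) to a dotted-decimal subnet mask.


/23 means 23 network bits, 9 host bits
Binary: 11111111111111111111111000000000
Mask: 255.255.254.0


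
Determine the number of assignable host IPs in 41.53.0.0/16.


Host bits = 32 - 16 = 16
Total addresses = 2^16 = 65536
Usable = total - 2 (network and broadcast)
Usable hosts: 65534


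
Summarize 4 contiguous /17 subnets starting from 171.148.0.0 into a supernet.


Original prefix: /17
Number of subnets: 4 = 2^2
New prefix = 17 - 2 = 15
Supernet: 171.148.0.0/15


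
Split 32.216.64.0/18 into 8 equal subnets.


New prefix = 18 + 3 = 21
Each subnet has 2048 addresses
  32.216.64.0/21
  32.216.72.0/21
  32.216.80.0/21
  32.216.88.0/21
  32.216.96.0/21
  32.216.104.0/21
  32.216.112.0/21
  32.216.120.0/21
Subnets: 32.216.64.0/21, 32.216.72.0/21, 32.216.80.0/21, 32.216.88.0/21, 32.216.96.0/21, 32.216.104.0/21, 32.216.112.0/21, 32.216.120.0/21


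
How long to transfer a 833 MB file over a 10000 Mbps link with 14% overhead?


Effective throughput = 10000 * (1 - 14/100) = 8600 Mbps
File size in Mb = 833 * 8 = 6664 Mb
Time = 6664 / 8600
Time = 0.7749 seconds


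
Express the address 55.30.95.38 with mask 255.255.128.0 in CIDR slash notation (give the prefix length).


Binary: 11111111.11111111.10000000.00000000
Count leading 1s
Prefix: /17


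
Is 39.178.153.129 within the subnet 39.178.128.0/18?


Subnet network: 39.178.128.0
Test IP AND mask: 39.178.128.0
Yes, 39.178.153.129 is in 39.178.128.0/18


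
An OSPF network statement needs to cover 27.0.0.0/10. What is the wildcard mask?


Subnet mask: 255.192.0.0
Wildcard = 255.255.255.255 - subnet mask
255 - 255 = 0
255 - 192 = 63
255 - 0 = 255
255 - 0 = 255
Wildcard: 0.63.255.255


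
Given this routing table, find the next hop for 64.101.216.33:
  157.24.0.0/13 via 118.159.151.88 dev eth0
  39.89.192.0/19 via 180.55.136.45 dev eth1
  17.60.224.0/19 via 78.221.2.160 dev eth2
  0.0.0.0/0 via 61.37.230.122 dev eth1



Longest prefix match for 64.101.216.33:
  /13 157.24.0.0: no
  /19 39.89.192.0: no
  /19 17.60.224.0: no
  /0 0.0.0.0: MATCH
Selected: next-hop 61.37.230.122 via eth1 (matched /0)


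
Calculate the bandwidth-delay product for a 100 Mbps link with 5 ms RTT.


BDP = bandwidth * RTT
= 100 Mbps * 5 ms
= 100 * 1e6 * 5 / 1000 bits
= 500000 bits
= 62500 bytes
= 61.0352 KB
BDP = 500000 bits (62500 bytes)


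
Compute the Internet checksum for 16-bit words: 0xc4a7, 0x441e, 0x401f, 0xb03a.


Sum all words (with carry folding):
+ 0xc4a7 = 0xc4a7
+ 0x441e = 0x08c6
+ 0x401f = 0x48e5
+ 0xb03a = 0xf91f
One's complement: ~0xf91f
Checksum = 0x06e0


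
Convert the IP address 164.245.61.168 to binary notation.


164 = 10100100
245 = 11110101
61 = 00111101
168 = 10101000
Binary: 10100100.11110101.00111101.10101000


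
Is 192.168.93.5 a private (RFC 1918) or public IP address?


RFC 1918 private ranges:
  10.0.0.0/8 (10.0.0.0 - 10.255.255.255)
  172.16.0.0/12 (172.16.0.0 - 172.31.255.255)
  192.168.0.0/16 (192.168.0.0 - 192.168.255.255)
Private (in 192.168.0.0/16)


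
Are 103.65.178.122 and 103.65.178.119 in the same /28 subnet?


Mask: 255.255.255.240
103.65.178.122 AND mask = 103.65.178.112
103.65.178.119 AND mask = 103.65.178.112
Yes, same subnet (103.65.178.112)


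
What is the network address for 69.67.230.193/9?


IP:   01000101.01000011.11100110.11000001
Mask: 11111111.10000000.00000000.00000000
AND operation:
Net:  01000101.00000000.00000000.00000000
Network: 69.0.0.0/9


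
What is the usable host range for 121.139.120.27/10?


Network: 121.128.0.0
Broadcast: 121.191.255.255
First usable = network + 1
Last usable = broadcast - 1
Range: 121.128.0.1 to 121.191.255.254


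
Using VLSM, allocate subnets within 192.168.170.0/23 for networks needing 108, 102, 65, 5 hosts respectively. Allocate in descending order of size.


108 hosts -> /25 (126 usable): 192.168.170.0/25
102 hosts -> /25 (126 usable): 192.168.170.128/25
65 hosts -> /25 (126 usable): 192.168.171.0/25
5 hosts -> /29 (6 usable): 192.168.171.128/29
Allocation: 192.168.170.0/25 (108 hosts, 126 usable); 192.168.170.128/25 (102 hosts, 126 usable); 192.168.171.0/25 (65 hosts, 126 usable); 192.168.171.128/29 (5 hosts, 6 usable)


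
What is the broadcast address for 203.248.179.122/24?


Network: 203.248.179.0/24
Host bits = 8
Set all host bits to 1:
Broadcast: 203.248.179.255


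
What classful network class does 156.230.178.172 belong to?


First octet: 156
Binary: 10011100
10xxxxxx -> Class B (128-191)
Class B, default mask 255.255.0.0 (/16)


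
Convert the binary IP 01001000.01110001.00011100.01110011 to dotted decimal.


01001000 = 72
01110001 = 113
00011100 = 28
01110011 = 115
IP: 72.113.28.115


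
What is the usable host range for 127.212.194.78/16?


Network: 127.212.0.0
Broadcast: 127.212.255.255
First usable = network + 1
Last usable = broadcast - 1
Range: 127.212.0.1 to 127.212.255.254


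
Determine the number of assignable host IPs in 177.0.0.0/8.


Host bits = 32 - 8 = 24
Total addresses = 2^24 = 16777216
Usable = total - 2 (network and broadcast)
Usable hosts: 16777214


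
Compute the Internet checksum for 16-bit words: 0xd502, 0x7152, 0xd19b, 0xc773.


Sum all words (with carry folding):
+ 0xd502 = 0xd502
+ 0x7152 = 0x4655
+ 0xd19b = 0x17f1
+ 0xc773 = 0xdf64
One's complement: ~0xdf64
Checksum = 0x209b


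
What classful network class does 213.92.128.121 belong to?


First octet: 213
Binary: 11010101
110xxxxx -> Class C (192-223)
Class C, default mask 255.255.255.0 (/24)


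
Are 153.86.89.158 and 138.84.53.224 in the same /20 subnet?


Mask: 255.255.240.0
153.86.89.158 AND mask = 153.86.80.0
138.84.53.224 AND mask = 138.84.48.0
No, different subnets (153.86.80.0 vs 138.84.48.0)


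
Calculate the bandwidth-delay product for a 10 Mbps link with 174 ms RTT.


BDP = bandwidth * RTT
= 10 Mbps * 174 ms
= 10 * 1e6 * 174 / 1000 bits
= 1740000 bits
= 217500 bytes
= 212.4023 KB
BDP = 1740000 bits (217500 bytes)


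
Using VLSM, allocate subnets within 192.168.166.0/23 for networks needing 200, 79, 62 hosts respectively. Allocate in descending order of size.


200 hosts -> /24 (254 usable): 192.168.166.0/24
79 hosts -> /25 (126 usable): 192.168.167.0/25
62 hosts -> /26 (62 usable): 192.168.167.128/26
Allocation: 192.168.166.0/24 (200 hosts, 254 usable); 192.168.167.0/25 (79 hosts, 126 usable); 192.168.167.128/26 (62 hosts, 62 usable)


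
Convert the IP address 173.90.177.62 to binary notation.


173 = 10101101
90 = 01011010
177 = 10110001
62 = 00111110
Binary: 10101101.01011010.10110001.00111110


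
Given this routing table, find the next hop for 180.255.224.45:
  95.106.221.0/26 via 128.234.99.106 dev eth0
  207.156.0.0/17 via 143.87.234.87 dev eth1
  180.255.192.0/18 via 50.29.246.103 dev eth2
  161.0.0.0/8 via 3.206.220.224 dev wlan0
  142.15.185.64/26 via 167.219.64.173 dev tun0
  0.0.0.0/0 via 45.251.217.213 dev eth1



Longest prefix match for 180.255.224.45:
  /26 95.106.221.0: no
  /17 207.156.0.0: no
  /18 180.255.192.0: MATCH
  /8 161.0.0.0: no
  /26 142.15.185.64: no
  /0 0.0.0.0: MATCH
Selected: next-hop 50.29.246.103 via eth2 (matched /18)


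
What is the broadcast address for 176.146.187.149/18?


Network: 176.146.128.0/18
Host bits = 14
Set all host bits to 1:
Broadcast: 176.146.191.255


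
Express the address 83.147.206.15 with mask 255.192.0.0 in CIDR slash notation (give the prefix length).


Binary: 11111111.11000000.00000000.00000000
Count leading 1s
Prefix: /10


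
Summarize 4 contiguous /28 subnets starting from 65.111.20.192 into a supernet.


Original prefix: /28
Number of subnets: 4 = 2^2
New prefix = 28 - 2 = 26
Supernet: 65.111.20.192/26


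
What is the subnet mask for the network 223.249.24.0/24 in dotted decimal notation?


/24 means 24 network bits, 8 host bits
Binary: 11111111111111111111111100000000
Mask: 255.255.255.0


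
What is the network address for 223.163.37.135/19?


IP:   11011111.10100011.00100101.10000111
Mask: 11111111.11111111.11100000.00000000
AND operation:
Net:  11011111.10100011.00100000.00000000
Network: 223.163.32.0/19


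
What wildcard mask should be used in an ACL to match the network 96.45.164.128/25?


Subnet mask: 255.255.255.128
Wildcard = 255.255.255.255 - subnet mask
255 - 255 = 0
255 - 255 = 0
255 - 255 = 0
255 - 128 = 127
Wildcard: 0.0.0.127


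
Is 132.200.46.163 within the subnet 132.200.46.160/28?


Subnet network: 132.200.46.160
Test IP AND mask: 132.200.46.160
Yes, 132.200.46.163 is in 132.200.46.160/28


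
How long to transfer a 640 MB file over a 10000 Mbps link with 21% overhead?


Effective throughput = 10000 * (1 - 21/100) = 7900 Mbps
File size in Mb = 640 * 8 = 5120 Mb
Time = 5120 / 7900
Time = 0.6481 seconds


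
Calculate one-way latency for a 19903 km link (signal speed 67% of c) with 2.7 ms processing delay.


Speed = 0.67 * 3e5 km/s = 201000 km/s
Propagation delay = 19903 / 201000 = 0.099 s = 99.0199 ms
Processing delay = 2.7 ms
Total one-way latency = 101.7199 ms


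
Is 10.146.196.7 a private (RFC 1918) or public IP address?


RFC 1918 private ranges:
  10.0.0.0/8 (10.0.0.0 - 10.255.255.255)
  172.16.0.0/12 (172.16.0.0 - 172.31.255.255)
  192.168.0.0/16 (192.168.0.0 - 192.168.255.255)
Private (in 10.0.0.0/8)


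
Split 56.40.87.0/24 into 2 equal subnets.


New prefix = 24 + 1 = 25
Each subnet has 128 addresses
  56.40.87.0/25
  56.40.87.128/25
Subnets: 56.40.87.0/25, 56.40.87.128/25


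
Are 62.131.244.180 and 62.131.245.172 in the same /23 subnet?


Mask: 255.255.254.0
62.131.244.180 AND mask = 62.131.244.0
62.131.245.172 AND mask = 62.131.244.0
Yes, same subnet (62.131.244.0)


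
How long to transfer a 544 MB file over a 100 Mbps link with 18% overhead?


Effective throughput = 100 * (1 - 18/100) = 82 Mbps
File size in Mb = 544 * 8 = 4352 Mb
Time = 4352 / 82
Time = 53.0732 seconds


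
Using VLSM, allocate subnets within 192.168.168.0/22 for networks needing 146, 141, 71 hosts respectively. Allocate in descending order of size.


146 hosts -> /24 (254 usable): 192.168.168.0/24
141 hosts -> /24 (254 usable): 192.168.169.0/24
71 hosts -> /25 (126 usable): 192.168.170.0/25
Allocation: 192.168.168.0/24 (146 hosts, 254 usable); 192.168.169.0/24 (141 hosts, 254 usable); 192.168.170.0/25 (71 hosts, 126 usable)


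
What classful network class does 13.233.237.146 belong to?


First octet: 13
Binary: 00001101
0xxxxxxx -> Class A (1-126)
Class A, default mask 255.0.0.0 (/8)


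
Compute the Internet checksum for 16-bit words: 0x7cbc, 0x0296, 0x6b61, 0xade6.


Sum all words (with carry folding):
+ 0x7cbc = 0x7cbc
+ 0x0296 = 0x7f52
+ 0x6b61 = 0xeab3
+ 0xade6 = 0x989a
One's complement: ~0x989a
Checksum = 0x6765


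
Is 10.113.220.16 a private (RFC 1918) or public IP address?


RFC 1918 private ranges:
  10.0.0.0/8 (10.0.0.0 - 10.255.255.255)
  172.16.0.0/12 (172.16.0.0 - 172.31.255.255)
  192.168.0.0/16 (192.168.0.0 - 192.168.255.255)
Private (in 10.0.0.0/8)


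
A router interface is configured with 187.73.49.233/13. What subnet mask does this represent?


/13 means 13 network bits, 19 host bits
Binary: 11111111111110000000000000000000
Mask: 255.248.0.0


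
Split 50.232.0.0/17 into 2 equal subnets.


New prefix = 17 + 1 = 18
Each subnet has 16384 addresses
  50.232.0.0/18
  50.232.64.0/18
Subnets: 50.232.0.0/18, 50.232.64.0/18


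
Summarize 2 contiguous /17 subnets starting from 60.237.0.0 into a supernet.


Original prefix: /17
Number of subnets: 2 = 2^1
New prefix = 17 - 1 = 16
Supernet: 60.237.0.0/16


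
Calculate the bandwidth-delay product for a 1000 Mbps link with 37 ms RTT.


BDP = bandwidth * RTT
= 1000 Mbps * 37 ms
= 1000 * 1e6 * 37 / 1000 bits
= 37000000 bits
= 4625000 bytes
= 4516.6016 KB
BDP = 37000000 bits (4625000 bytes)


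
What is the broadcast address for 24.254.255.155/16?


Network: 24.254.0.0/16
Host bits = 16
Set all host bits to 1:
Broadcast: 24.254.255.255


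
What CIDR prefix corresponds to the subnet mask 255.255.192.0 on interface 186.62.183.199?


Binary: 11111111.11111111.11000000.00000000
Count leading 1s
Prefix: /18


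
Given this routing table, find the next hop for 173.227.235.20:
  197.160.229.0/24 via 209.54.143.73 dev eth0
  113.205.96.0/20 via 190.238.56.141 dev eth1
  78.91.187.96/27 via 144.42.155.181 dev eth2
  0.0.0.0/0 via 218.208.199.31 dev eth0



Longest prefix match for 173.227.235.20:
  /24 197.160.229.0: no
  /20 113.205.96.0: no
  /27 78.91.187.96: no
  /0 0.0.0.0: MATCH
Selected: next-hop 218.208.199.31 via eth0 (matched /0)


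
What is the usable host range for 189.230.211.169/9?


Network: 189.128.0.0
Broadcast: 189.255.255.255
First usable = network + 1
Last usable = broadcast - 1
Range: 189.128.0.1 to 189.255.255.254


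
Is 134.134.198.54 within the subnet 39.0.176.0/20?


Subnet network: 39.0.176.0
Test IP AND mask: 134.134.192.0
No, 134.134.198.54 is not in 39.0.176.0/20


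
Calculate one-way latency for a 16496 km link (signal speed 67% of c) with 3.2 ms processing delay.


Speed = 0.67 * 3e5 km/s = 201000 km/s
Propagation delay = 16496 / 201000 = 0.0821 s = 82.0697 ms
Processing delay = 3.2 ms
Total one-way latency = 85.2697 ms


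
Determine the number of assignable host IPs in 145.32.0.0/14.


Host bits = 32 - 14 = 18
Total addresses = 2^18 = 262144
Usable = total - 2 (network and broadcast)
Usable hosts: 262142


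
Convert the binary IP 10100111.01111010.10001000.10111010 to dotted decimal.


10100111 = 167
01111010 = 122
10001000 = 136
10111010 = 186
IP: 167.122.136.186


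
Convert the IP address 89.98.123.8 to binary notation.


89 = 01011001
98 = 01100010
123 = 01111011
8 = 00001000
Binary: 01011001.01100010.01111011.00001000


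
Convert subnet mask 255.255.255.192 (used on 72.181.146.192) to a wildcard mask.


Subnet mask: 255.255.255.192
Wildcard = 255.255.255.255 - subnet mask
255 - 255 = 0
255 - 255 = 0
255 - 255 = 0
255 - 192 = 63
Wildcard: 0.0.0.63


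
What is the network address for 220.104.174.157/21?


IP:   11011100.01101000.10101110.10011101
Mask: 11111111.11111111.11111000.00000000
AND operation:
Net:  11011100.01101000.10101000.00000000
Network: 220.104.168.0/21


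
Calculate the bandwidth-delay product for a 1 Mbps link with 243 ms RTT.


BDP = bandwidth * RTT
= 1 Mbps * 243 ms
= 1 * 1e6 * 243 / 1000 bits
= 243000 bits
= 30375 bytes
= 29.6631 KB
BDP = 243000 bits (30375 bytes)


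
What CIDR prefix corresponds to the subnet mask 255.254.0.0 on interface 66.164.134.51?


Binary: 11111111.11111110.00000000.00000000
Count leading 1s
Prefix: /15


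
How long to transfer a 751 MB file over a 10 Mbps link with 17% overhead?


Effective throughput = 10 * (1 - 17/100) = 8.3 Mbps
File size in Mb = 751 * 8 = 6008 Mb
Time = 6008 / 8.3
Time = 723.8554 seconds


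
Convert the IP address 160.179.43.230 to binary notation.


160 = 10100000
179 = 10110011
43 = 00101011
230 = 11100110
Binary: 10100000.10110011.00101011.11100110


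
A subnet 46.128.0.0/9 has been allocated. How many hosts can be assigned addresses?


Host bits = 32 - 9 = 23
Total addresses = 2^23 = 8388608
Usable = total - 2 (network and broadcast)
Usable hosts: 8388606


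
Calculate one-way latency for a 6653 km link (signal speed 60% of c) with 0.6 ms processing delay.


Speed = 0.6 * 3e5 km/s = 180000 km/s
Propagation delay = 6653 / 180000 = 0.037 s = 36.9611 ms
Processing delay = 0.6 ms
Total one-way latency = 37.5611 ms


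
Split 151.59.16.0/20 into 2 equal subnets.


New prefix = 20 + 1 = 21
Each subnet has 2048 addresses
  151.59.16.0/21
  151.59.24.0/21
Subnets: 151.59.16.0/21, 151.59.24.0/21


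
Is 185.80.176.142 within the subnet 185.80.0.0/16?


Subnet network: 185.80.0.0
Test IP AND mask: 185.80.0.0
Yes, 185.80.176.142 is in 185.80.0.0/16


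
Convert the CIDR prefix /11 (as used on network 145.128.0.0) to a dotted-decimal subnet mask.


/11 means 11 network bits, 21 host bits
Binary: 11111111111000000000000000000000
Mask: 255.224.0.0


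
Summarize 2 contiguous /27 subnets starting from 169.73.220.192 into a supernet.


Original prefix: /27
Number of subnets: 2 = 2^1
New prefix = 27 - 1 = 26
Supernet: 169.73.220.192/26


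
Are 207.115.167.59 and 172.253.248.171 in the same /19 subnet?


Mask: 255.255.224.0
207.115.167.59 AND mask = 207.115.160.0
172.253.248.171 AND mask = 172.253.224.0
No, different subnets (207.115.160.0 vs 172.253.224.0)


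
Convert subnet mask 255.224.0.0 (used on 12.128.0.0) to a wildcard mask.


Subnet mask: 255.224.0.0
Wildcard = 255.255.255.255 - subnet mask
255 - 255 = 0
255 - 224 = 31
255 - 0 = 255
255 - 0 = 255
Wildcard: 0.31.255.255


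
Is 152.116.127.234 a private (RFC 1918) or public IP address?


RFC 1918 private ranges:
  10.0.0.0/8 (10.0.0.0 - 10.255.255.255)
  172.16.0.0/12 (172.16.0.0 - 172.31.255.255)
  192.168.0.0/16 (192.168.0.0 - 192.168.255.255)
Public (not in any RFC 1918 range)


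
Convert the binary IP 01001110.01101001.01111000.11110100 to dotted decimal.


01001110 = 78
01101001 = 105
01111000 = 120
11110100 = 244
IP: 78.105.120.244


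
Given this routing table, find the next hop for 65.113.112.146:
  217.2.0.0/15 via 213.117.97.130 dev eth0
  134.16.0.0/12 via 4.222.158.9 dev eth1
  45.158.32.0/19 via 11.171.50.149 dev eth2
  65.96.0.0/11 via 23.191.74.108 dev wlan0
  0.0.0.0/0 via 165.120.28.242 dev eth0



Longest prefix match for 65.113.112.146:
  /15 217.2.0.0: no
  /12 134.16.0.0: no
  /19 45.158.32.0: no
  /11 65.96.0.0: MATCH
  /0 0.0.0.0: MATCH
Selected: next-hop 23.191.74.108 via wlan0 (matched /11)


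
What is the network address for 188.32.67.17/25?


IP:   10111100.00100000.01000011.00010001
Mask: 11111111.11111111.11111111.10000000
AND operation:
Net:  10111100.00100000.01000011.00000000
Network: 188.32.67.0/25


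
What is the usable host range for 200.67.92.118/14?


Network: 200.64.0.0
Broadcast: 200.67.255.255
First usable = network + 1
Last usable = broadcast - 1
Range: 200.64.0.1 to 200.67.255.254


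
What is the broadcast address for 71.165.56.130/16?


Network: 71.165.0.0/16
Host bits = 16
Set all host bits to 1:
Broadcast: 71.165.255.255


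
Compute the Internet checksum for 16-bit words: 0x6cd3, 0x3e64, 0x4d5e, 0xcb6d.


Sum all words (with carry folding):
+ 0x6cd3 = 0x6cd3
+ 0x3e64 = 0xab37
+ 0x4d5e = 0xf895
+ 0xcb6d = 0xc403
One's complement: ~0xc403
Checksum = 0x3bfc


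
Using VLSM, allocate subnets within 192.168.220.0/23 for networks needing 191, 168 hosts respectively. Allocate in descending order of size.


191 hosts -> /24 (254 usable): 192.168.220.0/24
168 hosts -> /24 (254 usable): 192.168.221.0/24
Allocation: 192.168.220.0/24 (191 hosts, 254 usable); 192.168.221.0/24 (168 hosts, 254 usable)


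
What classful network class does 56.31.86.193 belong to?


First octet: 56
Binary: 00111000
0xxxxxxx -> Class A (1-126)
Class A, default mask 255.0.0.0 (/8)


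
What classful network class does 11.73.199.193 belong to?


First octet: 11
Binary: 00001011
0xxxxxxx -> Class A (1-126)
Class A, default mask 255.0.0.0 (/8)


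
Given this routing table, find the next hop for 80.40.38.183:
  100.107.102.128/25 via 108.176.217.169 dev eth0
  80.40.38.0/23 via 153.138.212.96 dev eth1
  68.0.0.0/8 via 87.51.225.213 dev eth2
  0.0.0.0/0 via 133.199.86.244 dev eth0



Longest prefix match for 80.40.38.183:
  /25 100.107.102.128: no
  /23 80.40.38.0: MATCH
  /8 68.0.0.0: no
  /0 0.0.0.0: MATCH
Selected: next-hop 153.138.212.96 via eth1 (matched /23)


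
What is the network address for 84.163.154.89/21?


IP:   01010100.10100011.10011010.01011001
Mask: 11111111.11111111.11111000.00000000
AND operation:
Net:  01010100.10100011.10011000.00000000
Network: 84.163.152.0/21


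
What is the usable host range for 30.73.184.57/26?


Network: 30.73.184.0
Broadcast: 30.73.184.63
First usable = network + 1
Last usable = broadcast - 1
Range: 30.73.184.1 to 30.73.184.62


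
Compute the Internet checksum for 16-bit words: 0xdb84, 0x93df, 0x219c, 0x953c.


Sum all words (with carry folding):
+ 0xdb84 = 0xdb84
+ 0x93df = 0x6f64
+ 0x219c = 0x9100
+ 0x953c = 0x263d
One's complement: ~0x263d
Checksum = 0xd9c2


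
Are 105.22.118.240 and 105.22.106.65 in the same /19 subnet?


Mask: 255.255.224.0
105.22.118.240 AND mask = 105.22.96.0
105.22.106.65 AND mask = 105.22.96.0
Yes, same subnet (105.22.96.0)


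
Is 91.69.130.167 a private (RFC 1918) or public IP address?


RFC 1918 private ranges:
  10.0.0.0/8 (10.0.0.0 - 10.255.255.255)
  172.16.0.0/12 (172.16.0.0 - 172.31.255.255)
  192.168.0.0/16 (192.168.0.0 - 192.168.255.255)
Public (not in any RFC 1918 range)


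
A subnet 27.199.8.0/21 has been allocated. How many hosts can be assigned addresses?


Host bits = 32 - 21 = 11
Total addresses = 2^11 = 2048
Usable = total - 2 (network and broadcast)
Usable hosts: 2046


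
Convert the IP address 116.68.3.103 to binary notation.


116 = 01110100
68 = 01000100
3 = 00000011
103 = 01100111
Binary: 01110100.01000100.00000011.01100111


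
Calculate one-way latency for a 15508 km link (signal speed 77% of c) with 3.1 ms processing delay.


Speed = 0.77 * 3e5 km/s = 231000 km/s
Propagation delay = 15508 / 231000 = 0.0671 s = 67.1342 ms
Processing delay = 3.1 ms
Total one-way latency = 70.2342 ms


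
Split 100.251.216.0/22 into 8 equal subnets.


New prefix = 22 + 3 = 25
Each subnet has 128 addresses
  100.251.216.0/25
  100.251.216.128/25
  100.251.217.0/25
  100.251.217.128/25
  100.251.218.0/25
  100.251.218.128/25
  100.251.219.0/25
  100.251.219.128/25
Subnets: 100.251.216.0/25, 100.251.216.128/25, 100.251.217.0/25, 100.251.217.128/25, 100.251.218.0/25, 100.251.218.128/25, 100.251.219.0/25, 100.251.219.128/25


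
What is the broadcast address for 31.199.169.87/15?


Network: 31.198.0.0/15
Host bits = 17
Set all host bits to 1:
Broadcast: 31.199.255.255


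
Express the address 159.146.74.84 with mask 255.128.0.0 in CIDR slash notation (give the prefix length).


Binary: 11111111.10000000.00000000.00000000
Count leading 1s
Prefix: /9


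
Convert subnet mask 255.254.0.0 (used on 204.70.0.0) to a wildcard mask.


Subnet mask: 255.254.0.0
Wildcard = 255.255.255.255 - subnet mask
255 - 255 = 0
255 - 254 = 1
255 - 0 = 255
255 - 0 = 255
Wildcard: 0.1.255.255


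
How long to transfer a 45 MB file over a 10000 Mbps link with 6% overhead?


Effective throughput = 10000 * (1 - 6/100) = 9400 Mbps
File size in Mb = 45 * 8 = 360 Mb
Time = 360 / 9400
Time = 0.0383 seconds


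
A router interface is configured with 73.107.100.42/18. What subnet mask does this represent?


/18 means 18 network bits, 14 host bits
Binary: 11111111111111111100000000000000
Mask: 255.255.192.0


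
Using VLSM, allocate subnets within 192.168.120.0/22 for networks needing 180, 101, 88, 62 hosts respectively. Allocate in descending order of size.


180 hosts -> /24 (254 usable): 192.168.120.0/24
101 hosts -> /25 (126 usable): 192.168.121.0/25
88 hosts -> /25 (126 usable): 192.168.121.128/25
62 hosts -> /26 (62 usable): 192.168.122.0/26
Allocation: 192.168.120.0/24 (180 hosts, 254 usable); 192.168.121.0/25 (101 hosts, 126 usable); 192.168.121.128/25 (88 hosts, 126 usable); 192.168.122.0/26 (62 hosts, 62 usable)


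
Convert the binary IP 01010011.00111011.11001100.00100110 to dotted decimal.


01010011 = 83
00111011 = 59
11001100 = 204
00100110 = 38
IP: 83.59.204.38


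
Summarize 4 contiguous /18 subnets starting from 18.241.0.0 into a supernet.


Original prefix: /18
Number of subnets: 4 = 2^2
New prefix = 18 - 2 = 16
Supernet: 18.241.0.0/16


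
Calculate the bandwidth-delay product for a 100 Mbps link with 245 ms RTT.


BDP = bandwidth * RTT
= 100 Mbps * 245 ms
= 100 * 1e6 * 245 / 1000 bits
= 24500000 bits
= 3062500 bytes
= 2990.7227 KB
BDP = 24500000 bits (3062500 bytes)


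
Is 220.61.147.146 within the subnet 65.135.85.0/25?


Subnet network: 65.135.85.0
Test IP AND mask: 220.61.147.128
No, 220.61.147.146 is not in 65.135.85.0/25


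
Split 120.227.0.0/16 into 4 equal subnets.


New prefix = 16 + 2 = 18
Each subnet has 16384 addresses
  120.227.0.0/18
  120.227.64.0/18
  120.227.128.0/18
  120.227.192.0/18
Subnets: 120.227.0.0/18, 120.227.64.0/18, 120.227.128.0/18, 120.227.192.0/18
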